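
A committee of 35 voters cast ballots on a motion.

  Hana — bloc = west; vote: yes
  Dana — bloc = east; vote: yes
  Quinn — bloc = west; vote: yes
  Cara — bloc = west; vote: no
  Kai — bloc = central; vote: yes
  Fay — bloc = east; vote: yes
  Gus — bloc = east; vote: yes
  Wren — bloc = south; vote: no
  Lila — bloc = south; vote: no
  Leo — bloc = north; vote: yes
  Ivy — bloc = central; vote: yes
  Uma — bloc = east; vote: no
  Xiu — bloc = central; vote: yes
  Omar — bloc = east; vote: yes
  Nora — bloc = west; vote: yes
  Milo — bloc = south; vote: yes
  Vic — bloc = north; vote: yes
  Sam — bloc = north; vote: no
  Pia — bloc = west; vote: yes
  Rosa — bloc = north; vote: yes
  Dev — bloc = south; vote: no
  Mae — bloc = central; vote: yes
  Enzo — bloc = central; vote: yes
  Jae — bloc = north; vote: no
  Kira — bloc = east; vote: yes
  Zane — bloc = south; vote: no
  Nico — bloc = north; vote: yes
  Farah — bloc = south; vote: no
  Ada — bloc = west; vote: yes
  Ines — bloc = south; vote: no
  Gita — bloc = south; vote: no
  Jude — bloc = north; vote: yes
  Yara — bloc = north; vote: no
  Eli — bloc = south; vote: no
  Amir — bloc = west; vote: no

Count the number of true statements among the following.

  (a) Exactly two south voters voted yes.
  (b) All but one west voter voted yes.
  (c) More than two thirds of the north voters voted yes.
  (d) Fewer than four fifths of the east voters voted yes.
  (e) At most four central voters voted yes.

0

(a) south: |A| = 9, |A ∩ B| = 1; needs |A ∩ B| = 2 — false.
(b) west: |A| = 7, |A ∩ B| = 5; needs |A ∖ B| = 1 — false.
(c) north: |A| = 8, |A ∩ B| = 5; needs |A ∩ B| / |A| > 2/3 — false.
(d) east: |A| = 6, |A ∩ B| = 5; needs |A ∩ B| / |A| < 4/5 — false.
(e) central: |A| = 5, |A ∩ B| = 5; needs |A ∩ B| ≤ 4 — false.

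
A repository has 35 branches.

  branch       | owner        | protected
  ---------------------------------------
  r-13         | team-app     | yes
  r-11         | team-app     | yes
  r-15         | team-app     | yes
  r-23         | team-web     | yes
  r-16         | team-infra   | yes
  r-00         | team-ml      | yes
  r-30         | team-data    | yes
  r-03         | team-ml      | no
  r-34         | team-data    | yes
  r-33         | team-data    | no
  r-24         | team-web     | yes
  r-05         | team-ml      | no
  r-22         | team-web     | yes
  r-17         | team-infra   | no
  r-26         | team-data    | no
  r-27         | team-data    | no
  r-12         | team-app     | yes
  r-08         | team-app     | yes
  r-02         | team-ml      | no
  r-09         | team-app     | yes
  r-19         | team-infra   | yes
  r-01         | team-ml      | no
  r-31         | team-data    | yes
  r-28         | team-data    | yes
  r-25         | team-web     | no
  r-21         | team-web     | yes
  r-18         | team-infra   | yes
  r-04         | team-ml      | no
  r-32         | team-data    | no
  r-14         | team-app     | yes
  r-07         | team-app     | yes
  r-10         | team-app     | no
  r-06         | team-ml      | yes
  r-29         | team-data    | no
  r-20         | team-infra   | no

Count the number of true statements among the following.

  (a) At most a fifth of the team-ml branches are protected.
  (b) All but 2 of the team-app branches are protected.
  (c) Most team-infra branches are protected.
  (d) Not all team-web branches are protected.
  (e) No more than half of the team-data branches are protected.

(a) team-ml: |A| = 7, |A ∩ B| = 2; needs |A ∩ B| / |A| ≤ 1/5 — false.
(b) team-app: |A| = 9, |A ∩ B| = 8; needs |A ∖ B| = 2 — false.
(c) team-infra: |A| = 5, |A ∩ B| = 3; needs |A ∩ B| > |A ∖ B| — true.
(d) team-web: |A| = 5, |A ∩ B| = 4; needs A ⊄ B (|A ∖ B| ≥ 1) — true.
(e) team-data: |A| = 9, |A ∩ B| = 4; needs |A ∩ B| ≤ |A ∖ B| — true.

3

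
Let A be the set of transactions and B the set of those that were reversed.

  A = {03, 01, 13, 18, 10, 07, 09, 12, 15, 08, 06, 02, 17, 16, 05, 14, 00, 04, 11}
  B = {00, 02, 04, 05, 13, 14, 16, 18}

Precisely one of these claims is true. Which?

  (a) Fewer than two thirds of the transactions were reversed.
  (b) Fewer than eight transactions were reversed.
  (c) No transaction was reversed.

(a)

|A| = 19, |A ∩ B| = 8, |A ∖ B| = 11.
(a) requires |A ∩ B| / |A| < 2/3: true.
(b) requires |A ∩ B| < 8: false.
(c) requires A ∩ B = ∅ (|A ∩ B| = 0): false.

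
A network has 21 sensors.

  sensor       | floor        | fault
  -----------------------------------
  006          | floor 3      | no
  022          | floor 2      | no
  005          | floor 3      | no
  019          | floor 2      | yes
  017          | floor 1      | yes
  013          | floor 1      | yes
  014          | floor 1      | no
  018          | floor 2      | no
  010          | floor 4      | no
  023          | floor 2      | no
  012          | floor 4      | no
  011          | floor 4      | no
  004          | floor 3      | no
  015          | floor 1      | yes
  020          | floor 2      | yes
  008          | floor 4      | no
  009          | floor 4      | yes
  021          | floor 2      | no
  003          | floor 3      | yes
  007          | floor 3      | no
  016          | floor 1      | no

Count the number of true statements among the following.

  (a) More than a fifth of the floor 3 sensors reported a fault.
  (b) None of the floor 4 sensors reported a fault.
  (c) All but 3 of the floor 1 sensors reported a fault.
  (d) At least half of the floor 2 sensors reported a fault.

0

(a) floor 3: |A| = 5, |A ∩ B| = 1; needs |A ∩ B| / |A| > 1/5 — false.
(b) floor 4: |A| = 5, |A ∩ B| = 1; needs A ∩ B = ∅ (|A ∩ B| = 0) — false.
(c) floor 1: |A| = 5, |A ∩ B| = 3; needs |A ∖ B| = 3 — false.
(d) floor 2: |A| = 6, |A ∩ B| = 2; needs |A ∩ B| ≥ |A ∖ B| — false.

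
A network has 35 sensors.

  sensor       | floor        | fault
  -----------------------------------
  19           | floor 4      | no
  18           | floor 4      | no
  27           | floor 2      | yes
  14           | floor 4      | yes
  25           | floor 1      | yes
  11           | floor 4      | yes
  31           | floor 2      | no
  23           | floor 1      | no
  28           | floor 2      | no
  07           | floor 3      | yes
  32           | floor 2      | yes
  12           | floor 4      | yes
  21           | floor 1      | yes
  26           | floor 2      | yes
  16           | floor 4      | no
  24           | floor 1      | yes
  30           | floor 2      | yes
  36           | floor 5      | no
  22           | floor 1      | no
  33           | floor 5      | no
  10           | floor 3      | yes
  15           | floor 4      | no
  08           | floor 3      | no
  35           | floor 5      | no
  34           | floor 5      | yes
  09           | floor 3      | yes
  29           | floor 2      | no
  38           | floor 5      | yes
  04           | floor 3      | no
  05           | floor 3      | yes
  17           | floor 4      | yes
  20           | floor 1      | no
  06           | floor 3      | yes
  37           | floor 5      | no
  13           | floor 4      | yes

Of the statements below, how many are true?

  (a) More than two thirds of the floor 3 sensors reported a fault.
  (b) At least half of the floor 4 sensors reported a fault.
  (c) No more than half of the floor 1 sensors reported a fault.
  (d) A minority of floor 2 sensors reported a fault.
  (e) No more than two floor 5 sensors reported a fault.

4

(a) floor 3: |A| = 7, |A ∩ B| = 5; needs |A ∩ B| / |A| > 2/3 — true.
(b) floor 4: |A| = 9, |A ∩ B| = 5; needs |A ∩ B| ≥ |A ∖ B| — true.
(c) floor 1: |A| = 6, |A ∩ B| = 3; needs |A ∩ B| ≤ |A ∖ B| — true.
(d) floor 2: |A| = 7, |A ∩ B| = 4; needs |A ∩ B| < |A ∖ B| — false.
(e) floor 5: |A| = 6, |A ∩ B| = 2; needs |A ∩ B| ≤ 2 — true.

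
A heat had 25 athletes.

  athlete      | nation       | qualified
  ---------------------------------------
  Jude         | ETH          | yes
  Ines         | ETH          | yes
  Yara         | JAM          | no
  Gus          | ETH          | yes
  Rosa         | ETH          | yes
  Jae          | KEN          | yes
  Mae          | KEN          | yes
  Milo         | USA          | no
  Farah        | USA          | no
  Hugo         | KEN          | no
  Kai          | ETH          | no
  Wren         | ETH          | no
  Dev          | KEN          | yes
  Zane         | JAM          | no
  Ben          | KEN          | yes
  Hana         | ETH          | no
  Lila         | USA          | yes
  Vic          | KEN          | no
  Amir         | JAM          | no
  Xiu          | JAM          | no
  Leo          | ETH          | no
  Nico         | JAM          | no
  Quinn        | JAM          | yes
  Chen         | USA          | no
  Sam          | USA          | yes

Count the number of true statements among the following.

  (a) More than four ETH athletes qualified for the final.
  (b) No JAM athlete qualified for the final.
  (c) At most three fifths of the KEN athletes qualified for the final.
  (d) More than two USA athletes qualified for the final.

(a) ETH: |A| = 8, |A ∩ B| = 4; needs |A ∩ B| > 4 — false.
(b) JAM: |A| = 6, |A ∩ B| = 1; needs A ∩ B = ∅ (|A ∩ B| = 0) — false.
(c) KEN: |A| = 6, |A ∩ B| = 4; needs |A ∩ B| / |A| ≤ 3/5 — false.
(d) USA: |A| = 5, |A ∩ B| = 2; needs |A ∩ B| > 2 — false.

0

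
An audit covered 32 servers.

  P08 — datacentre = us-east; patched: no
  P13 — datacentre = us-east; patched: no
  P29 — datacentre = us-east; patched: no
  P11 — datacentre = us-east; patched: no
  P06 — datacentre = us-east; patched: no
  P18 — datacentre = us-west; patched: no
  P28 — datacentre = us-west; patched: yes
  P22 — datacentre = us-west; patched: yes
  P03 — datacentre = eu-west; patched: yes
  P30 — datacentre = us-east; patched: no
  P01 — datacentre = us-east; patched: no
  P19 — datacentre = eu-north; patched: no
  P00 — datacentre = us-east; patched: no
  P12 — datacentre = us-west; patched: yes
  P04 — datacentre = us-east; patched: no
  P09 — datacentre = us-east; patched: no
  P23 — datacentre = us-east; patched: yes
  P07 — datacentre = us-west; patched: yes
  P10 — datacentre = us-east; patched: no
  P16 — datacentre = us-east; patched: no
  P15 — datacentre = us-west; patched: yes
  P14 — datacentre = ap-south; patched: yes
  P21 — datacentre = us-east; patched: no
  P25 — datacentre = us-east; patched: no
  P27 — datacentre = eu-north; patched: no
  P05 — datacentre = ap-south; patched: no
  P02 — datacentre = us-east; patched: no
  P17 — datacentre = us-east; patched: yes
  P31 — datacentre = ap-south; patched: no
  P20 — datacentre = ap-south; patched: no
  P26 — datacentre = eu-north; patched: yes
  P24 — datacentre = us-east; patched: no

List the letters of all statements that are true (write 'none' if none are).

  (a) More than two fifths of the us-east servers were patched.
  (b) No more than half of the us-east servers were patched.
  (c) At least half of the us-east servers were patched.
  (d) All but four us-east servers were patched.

|A| = 18, |A ∩ B| = 2, |A ∖ B| = 16.
(a) |A ∩ B| / |A| > 2/5: fails.
(b) |A ∩ B| ≤ |A ∖ B|: holds.
(c) |A ∩ B| ≥ |A ∖ B|: fails.
(d) |A ∖ B| = 4: fails.

(b)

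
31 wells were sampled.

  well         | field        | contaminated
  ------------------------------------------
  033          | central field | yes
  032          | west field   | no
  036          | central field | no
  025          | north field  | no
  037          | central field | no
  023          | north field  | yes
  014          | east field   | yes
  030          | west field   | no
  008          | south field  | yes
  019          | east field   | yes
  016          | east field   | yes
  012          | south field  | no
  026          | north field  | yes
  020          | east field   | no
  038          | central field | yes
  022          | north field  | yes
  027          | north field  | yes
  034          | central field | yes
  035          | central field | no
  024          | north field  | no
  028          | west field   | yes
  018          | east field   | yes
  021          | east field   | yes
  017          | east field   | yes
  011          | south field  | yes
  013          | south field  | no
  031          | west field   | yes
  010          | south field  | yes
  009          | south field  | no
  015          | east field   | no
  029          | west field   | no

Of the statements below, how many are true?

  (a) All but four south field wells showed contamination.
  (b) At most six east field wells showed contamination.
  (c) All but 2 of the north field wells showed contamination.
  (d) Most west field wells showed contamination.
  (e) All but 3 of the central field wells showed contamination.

3

(a) south field: |A| = 6, |A ∩ B| = 3; needs |A ∖ B| = 4 — false.
(b) east field: |A| = 8, |A ∩ B| = 6; needs |A ∩ B| ≤ 6 — true.
(c) north field: |A| = 6, |A ∩ B| = 4; needs |A ∖ B| = 2 — true.
(d) west field: |A| = 5, |A ∩ B| = 2; needs |A ∩ B| > |A ∖ B| — false.
(e) central field: |A| = 6, |A ∩ B| = 3; needs |A ∖ B| = 3 — true.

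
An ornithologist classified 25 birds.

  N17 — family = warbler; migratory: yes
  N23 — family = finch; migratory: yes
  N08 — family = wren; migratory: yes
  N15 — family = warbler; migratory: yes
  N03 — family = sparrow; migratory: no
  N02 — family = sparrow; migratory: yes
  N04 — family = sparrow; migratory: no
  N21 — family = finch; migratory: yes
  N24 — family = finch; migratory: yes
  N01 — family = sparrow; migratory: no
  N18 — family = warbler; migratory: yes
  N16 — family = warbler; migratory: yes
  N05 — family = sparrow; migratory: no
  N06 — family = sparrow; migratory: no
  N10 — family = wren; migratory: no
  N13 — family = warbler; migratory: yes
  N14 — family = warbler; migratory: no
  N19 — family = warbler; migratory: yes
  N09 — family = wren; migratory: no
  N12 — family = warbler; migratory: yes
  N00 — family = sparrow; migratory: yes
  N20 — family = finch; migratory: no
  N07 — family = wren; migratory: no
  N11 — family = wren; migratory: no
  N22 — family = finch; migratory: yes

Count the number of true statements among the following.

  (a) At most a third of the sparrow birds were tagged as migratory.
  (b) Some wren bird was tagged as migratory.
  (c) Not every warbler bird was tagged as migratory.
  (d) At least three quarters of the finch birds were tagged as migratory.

(a) sparrow: |A| = 7, |A ∩ B| = 2; needs |A ∩ B| / |A| ≤ 1/3 — true.
(b) wren: |A| = 5, |A ∩ B| = 1; needs A ∩ B ≠ ∅ (|A ∩ B| ≥ 1) — true.
(c) warbler: |A| = 8, |A ∩ B| = 7; needs A ⊄ B (|A ∖ B| ≥ 1) — true.
(d) finch: |A| = 5, |A ∩ B| = 4; needs |A ∩ B| / |A| ≥ 3/4 — true.

4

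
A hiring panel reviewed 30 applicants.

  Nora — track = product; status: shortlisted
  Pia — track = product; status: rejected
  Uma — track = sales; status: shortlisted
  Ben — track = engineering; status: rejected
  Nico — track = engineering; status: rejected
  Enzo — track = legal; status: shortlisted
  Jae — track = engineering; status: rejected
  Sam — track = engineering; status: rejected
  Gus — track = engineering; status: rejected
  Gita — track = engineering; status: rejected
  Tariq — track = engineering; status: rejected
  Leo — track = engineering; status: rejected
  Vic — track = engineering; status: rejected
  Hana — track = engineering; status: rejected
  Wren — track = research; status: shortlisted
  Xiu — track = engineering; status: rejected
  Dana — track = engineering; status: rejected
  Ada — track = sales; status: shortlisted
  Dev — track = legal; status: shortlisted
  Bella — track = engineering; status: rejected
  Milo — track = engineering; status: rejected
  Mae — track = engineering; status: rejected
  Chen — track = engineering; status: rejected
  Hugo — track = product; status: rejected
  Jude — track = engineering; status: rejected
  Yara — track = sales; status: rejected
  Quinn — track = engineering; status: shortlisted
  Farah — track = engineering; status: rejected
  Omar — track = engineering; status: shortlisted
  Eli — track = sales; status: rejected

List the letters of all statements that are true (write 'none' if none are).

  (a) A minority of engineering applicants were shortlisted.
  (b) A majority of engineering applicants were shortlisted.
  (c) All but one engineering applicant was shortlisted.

|A| = 20, |A ∩ B| = 2, |A ∖ B| = 18.
(a) |A ∩ B| < |A ∖ B|: holds.
(b) |A ∩ B| > |A ∖ B|: fails.
(c) |A ∖ B| = 1: fails.

(a)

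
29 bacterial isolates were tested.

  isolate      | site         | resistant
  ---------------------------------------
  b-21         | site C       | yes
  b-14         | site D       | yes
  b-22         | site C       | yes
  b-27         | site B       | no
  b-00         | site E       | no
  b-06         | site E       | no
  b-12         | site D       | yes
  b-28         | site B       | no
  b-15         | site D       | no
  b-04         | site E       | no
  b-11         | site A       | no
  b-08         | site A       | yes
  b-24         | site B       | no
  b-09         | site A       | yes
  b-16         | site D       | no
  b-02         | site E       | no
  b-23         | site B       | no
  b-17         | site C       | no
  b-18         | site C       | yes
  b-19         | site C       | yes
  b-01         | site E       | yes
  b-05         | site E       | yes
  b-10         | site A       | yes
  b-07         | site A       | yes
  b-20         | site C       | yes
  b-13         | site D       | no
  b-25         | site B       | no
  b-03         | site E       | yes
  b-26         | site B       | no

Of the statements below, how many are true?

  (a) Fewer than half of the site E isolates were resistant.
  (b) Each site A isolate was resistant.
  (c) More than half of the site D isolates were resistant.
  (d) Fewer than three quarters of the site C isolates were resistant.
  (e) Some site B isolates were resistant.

(a) site E: |A| = 7, |A ∩ B| = 3; needs |A ∩ B| < |A ∖ B| — true.
(b) site A: |A| = 5, |A ∩ B| = 4; needs A ⊆ B, i.e. every element of A is in B (|A ∖ B| = 0) — false.
(c) site D: |A| = 5, |A ∩ B| = 2; needs |A ∩ B| > |A ∖ B| — false.
(d) site C: |A| = 6, |A ∩ B| = 5; needs |A ∩ B| / |A| < 3/4 — false.
(e) site B: |A| = 6, |A ∩ B| = 0; needs A ∩ B ≠ ∅ (|A ∩ B| ≥ 1) — false.

1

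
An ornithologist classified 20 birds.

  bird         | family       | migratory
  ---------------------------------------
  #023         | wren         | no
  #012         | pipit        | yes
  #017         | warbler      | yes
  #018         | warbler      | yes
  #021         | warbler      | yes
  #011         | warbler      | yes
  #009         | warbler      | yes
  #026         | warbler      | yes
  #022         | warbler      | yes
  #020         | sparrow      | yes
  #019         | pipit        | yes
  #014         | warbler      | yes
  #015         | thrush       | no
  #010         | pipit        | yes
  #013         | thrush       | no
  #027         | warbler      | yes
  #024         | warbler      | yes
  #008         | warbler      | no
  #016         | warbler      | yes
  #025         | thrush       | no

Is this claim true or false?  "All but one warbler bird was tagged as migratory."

True

'All but one warbler bird was tagged as migratory' holds iff |A ∖ B| = 1.
A (the restrictor) = {#017, #018, #021, #011, #009, #026, #022, #014, #027, #024, #008, #016}, |A| = 12.
A ∖ B = {#008}, so |A ∖ B| = 1.
|A ∖ B| = 1, so the statement is true.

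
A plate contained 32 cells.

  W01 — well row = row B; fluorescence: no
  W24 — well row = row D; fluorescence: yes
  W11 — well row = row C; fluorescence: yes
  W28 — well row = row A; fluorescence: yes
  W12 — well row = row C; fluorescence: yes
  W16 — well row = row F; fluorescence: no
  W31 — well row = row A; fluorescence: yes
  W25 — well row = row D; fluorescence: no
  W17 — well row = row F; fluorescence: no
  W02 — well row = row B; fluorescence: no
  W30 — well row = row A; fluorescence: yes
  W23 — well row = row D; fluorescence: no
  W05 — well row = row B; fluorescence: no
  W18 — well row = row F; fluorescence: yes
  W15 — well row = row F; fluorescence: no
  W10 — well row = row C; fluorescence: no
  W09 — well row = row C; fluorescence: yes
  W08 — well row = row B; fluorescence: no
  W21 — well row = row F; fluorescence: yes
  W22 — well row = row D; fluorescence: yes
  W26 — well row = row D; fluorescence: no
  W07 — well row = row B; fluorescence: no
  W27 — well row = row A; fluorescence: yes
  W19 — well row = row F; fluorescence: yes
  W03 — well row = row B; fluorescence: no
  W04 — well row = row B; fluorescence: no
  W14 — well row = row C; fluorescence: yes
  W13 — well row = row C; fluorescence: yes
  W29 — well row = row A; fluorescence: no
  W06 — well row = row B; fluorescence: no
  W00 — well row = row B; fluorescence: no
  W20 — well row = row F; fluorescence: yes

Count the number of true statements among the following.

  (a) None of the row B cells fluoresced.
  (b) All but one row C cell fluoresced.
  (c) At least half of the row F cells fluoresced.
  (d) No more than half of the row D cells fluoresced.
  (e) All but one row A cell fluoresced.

5

(a) row B: |A| = 9, |A ∩ B| = 0; needs A ∩ B = ∅ (|A ∩ B| = 0) — true.
(b) row C: |A| = 6, |A ∩ B| = 5; needs |A ∖ B| = 1 — true.
(c) row F: |A| = 7, |A ∩ B| = 4; needs |A ∩ B| ≥ |A ∖ B| — true.
(d) row D: |A| = 5, |A ∩ B| = 2; needs |A ∩ B| ≤ |A ∖ B| — true.
(e) row A: |A| = 5, |A ∩ B| = 4; needs |A ∖ B| = 1 — true.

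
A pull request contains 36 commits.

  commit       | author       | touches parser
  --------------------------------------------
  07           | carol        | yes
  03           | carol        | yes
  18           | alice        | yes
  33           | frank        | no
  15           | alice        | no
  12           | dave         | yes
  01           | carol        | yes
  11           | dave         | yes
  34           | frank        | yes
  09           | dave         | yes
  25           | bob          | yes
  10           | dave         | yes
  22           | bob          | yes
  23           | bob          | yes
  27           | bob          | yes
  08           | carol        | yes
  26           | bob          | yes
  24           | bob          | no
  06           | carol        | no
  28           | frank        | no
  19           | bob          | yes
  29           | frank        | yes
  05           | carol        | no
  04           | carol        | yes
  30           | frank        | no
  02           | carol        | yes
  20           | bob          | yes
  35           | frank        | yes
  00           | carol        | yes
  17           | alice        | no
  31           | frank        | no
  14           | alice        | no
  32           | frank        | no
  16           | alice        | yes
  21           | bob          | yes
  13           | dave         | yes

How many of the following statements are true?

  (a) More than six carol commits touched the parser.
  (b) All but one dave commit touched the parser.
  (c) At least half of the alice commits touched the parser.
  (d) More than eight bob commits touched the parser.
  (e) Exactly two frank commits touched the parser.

1

(a) carol: |A| = 9, |A ∩ B| = 7; needs |A ∩ B| > 6 — true.
(b) dave: |A| = 5, |A ∩ B| = 5; needs |A ∖ B| = 1 — false.
(c) alice: |A| = 5, |A ∩ B| = 2; needs |A ∩ B| ≥ |A ∖ B| — false.
(d) bob: |A| = 9, |A ∩ B| = 8; needs |A ∩ B| > 8 — false.
(e) frank: |A| = 8, |A ∩ B| = 3; needs |A ∩ B| = 2 — false.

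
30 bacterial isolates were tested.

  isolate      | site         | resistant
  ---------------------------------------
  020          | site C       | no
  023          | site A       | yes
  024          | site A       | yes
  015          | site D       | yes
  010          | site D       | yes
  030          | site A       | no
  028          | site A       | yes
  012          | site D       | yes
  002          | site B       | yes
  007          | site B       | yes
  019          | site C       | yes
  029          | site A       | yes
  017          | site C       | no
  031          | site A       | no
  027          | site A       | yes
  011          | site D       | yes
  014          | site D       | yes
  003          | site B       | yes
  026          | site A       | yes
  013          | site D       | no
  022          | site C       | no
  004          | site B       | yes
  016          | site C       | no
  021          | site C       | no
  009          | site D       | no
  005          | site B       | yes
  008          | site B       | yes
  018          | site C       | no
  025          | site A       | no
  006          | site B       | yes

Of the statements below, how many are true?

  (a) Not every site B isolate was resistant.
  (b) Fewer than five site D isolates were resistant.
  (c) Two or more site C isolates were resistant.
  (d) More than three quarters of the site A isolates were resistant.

(a) site B: |A| = 7, |A ∩ B| = 7; needs A ⊄ B (|A ∖ B| ≥ 1) — false.
(b) site D: |A| = 7, |A ∩ B| = 5; needs |A ∩ B| < 5 — false.
(c) site C: |A| = 7, |A ∩ B| = 1; needs |A ∩ B| ≥ 2 — false.
(d) site A: |A| = 9, |A ∩ B| = 6; needs |A ∩ B| / |A| > 3/4 — false.

0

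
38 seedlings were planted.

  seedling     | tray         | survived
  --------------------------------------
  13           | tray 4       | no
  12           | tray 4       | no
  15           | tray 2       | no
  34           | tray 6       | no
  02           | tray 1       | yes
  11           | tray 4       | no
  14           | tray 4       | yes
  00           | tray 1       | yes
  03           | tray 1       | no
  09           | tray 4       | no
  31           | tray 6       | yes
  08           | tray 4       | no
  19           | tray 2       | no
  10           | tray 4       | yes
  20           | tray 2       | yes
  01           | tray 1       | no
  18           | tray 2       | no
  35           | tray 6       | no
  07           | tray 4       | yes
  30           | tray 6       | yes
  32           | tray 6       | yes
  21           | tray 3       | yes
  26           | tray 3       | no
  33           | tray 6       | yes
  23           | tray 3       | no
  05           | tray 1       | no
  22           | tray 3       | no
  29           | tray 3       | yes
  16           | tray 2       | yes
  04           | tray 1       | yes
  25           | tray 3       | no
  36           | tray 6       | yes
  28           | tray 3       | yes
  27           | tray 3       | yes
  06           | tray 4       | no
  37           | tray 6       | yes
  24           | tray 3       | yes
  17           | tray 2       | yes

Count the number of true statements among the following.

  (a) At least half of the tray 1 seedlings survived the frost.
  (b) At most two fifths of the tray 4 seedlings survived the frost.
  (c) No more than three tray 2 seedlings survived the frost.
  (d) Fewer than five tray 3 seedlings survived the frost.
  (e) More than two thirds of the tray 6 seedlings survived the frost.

4

(a) tray 1: |A| = 6, |A ∩ B| = 3; needs |A ∩ B| ≥ |A ∖ B| — true.
(b) tray 4: |A| = 9, |A ∩ B| = 3; needs |A ∩ B| / |A| ≤ 2/5 — true.
(c) tray 2: |A| = 6, |A ∩ B| = 3; needs |A ∩ B| ≤ 3 — true.
(d) tray 3: |A| = 9, |A ∩ B| = 5; needs |A ∩ B| < 5 — false.
(e) tray 6: |A| = 8, |A ∩ B| = 6; needs |A ∩ B| / |A| > 2/3 — true.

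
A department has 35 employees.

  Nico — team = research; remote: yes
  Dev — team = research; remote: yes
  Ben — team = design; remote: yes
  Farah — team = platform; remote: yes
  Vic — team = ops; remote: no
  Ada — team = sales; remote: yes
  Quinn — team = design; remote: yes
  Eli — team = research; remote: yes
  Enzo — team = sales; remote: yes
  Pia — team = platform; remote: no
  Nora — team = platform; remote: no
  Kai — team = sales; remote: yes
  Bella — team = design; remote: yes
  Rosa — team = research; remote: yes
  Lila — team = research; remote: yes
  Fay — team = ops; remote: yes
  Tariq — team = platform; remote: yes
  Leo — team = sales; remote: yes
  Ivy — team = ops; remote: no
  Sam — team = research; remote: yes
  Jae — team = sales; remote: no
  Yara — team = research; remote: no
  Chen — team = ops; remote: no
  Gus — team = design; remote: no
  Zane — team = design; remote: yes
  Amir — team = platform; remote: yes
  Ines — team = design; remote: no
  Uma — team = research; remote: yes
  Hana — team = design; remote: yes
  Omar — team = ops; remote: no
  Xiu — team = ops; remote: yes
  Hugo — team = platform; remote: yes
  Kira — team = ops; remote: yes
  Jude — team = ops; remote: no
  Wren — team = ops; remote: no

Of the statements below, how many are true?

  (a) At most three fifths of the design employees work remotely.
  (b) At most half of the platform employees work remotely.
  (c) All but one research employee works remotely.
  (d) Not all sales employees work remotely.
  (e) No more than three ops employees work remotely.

(a) design: |A| = 7, |A ∩ B| = 5; needs |A ∩ B| / |A| ≤ 3/5 — false.
(b) platform: |A| = 6, |A ∩ B| = 4; needs |A ∩ B| ≤ |A ∖ B| — false.
(c) research: |A| = 8, |A ∩ B| = 7; needs |A ∖ B| = 1 — true.
(d) sales: |A| = 5, |A ∩ B| = 4; needs A ⊄ B (|A ∖ B| ≥ 1) — true.
(e) ops: |A| = 9, |A ∩ B| = 3; needs |A ∩ B| ≤ 3 — true.

3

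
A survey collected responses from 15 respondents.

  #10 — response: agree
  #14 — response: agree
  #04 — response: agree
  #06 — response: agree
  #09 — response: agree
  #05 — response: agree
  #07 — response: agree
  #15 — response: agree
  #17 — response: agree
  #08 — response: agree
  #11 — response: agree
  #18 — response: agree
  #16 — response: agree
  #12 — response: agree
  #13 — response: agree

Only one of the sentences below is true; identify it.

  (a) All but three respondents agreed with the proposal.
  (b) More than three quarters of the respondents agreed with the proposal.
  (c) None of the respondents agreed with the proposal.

(b)

|A| = 15, |A ∩ B| = 15, |A ∖ B| = 0.
(a) requires |A ∖ B| = 3: false.
(b) requires |A ∩ B| / |A| > 3/4: true.
(c) requires A ∩ B = ∅ (|A ∩ B| = 0): false.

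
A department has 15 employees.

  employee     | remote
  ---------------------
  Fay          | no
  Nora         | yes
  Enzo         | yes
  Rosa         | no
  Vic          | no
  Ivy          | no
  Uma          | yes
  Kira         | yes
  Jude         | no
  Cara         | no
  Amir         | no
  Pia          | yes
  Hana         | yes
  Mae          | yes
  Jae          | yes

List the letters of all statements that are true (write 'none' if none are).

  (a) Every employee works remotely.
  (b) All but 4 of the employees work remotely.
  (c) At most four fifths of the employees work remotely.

|A| = 15, |A ∩ B| = 8, |A ∖ B| = 7.
(a) A ⊆ B, i.e. every element of A is in B (|A ∖ B| = 0): fails.
(b) |A ∖ B| = 4: fails.
(c) |A ∩ B| / |A| ≤ 4/5: holds.

(c)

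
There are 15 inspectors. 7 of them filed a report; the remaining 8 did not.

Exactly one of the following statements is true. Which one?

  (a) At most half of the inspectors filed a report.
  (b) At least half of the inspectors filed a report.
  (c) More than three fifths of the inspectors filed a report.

(a)

|A| = 15, |A ∩ B| = 7, |A ∖ B| = 8.
(a) requires |A ∩ B| ≤ |A ∖ B|: true.
(b) requires |A ∩ B| ≥ |A ∖ B|: false.
(c) requires |A ∩ B| / |A| > 3/5: false.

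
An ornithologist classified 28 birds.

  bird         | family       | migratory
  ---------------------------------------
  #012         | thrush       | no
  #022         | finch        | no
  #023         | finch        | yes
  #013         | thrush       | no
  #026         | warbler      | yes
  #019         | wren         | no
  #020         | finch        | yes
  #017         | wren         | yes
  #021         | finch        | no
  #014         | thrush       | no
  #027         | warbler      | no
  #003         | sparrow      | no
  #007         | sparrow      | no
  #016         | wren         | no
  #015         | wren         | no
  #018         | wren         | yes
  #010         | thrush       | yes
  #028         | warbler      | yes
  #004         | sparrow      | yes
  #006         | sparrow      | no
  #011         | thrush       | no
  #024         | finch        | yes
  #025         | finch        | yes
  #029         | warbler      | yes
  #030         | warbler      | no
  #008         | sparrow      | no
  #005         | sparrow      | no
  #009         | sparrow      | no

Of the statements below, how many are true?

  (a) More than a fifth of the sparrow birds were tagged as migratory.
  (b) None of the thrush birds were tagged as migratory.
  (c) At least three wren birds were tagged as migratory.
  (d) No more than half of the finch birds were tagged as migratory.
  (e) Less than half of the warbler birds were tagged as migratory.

(a) sparrow: |A| = 7, |A ∩ B| = 1; needs |A ∩ B| / |A| > 1/5 — false.
(b) thrush: |A| = 5, |A ∩ B| = 1; needs A ∩ B = ∅ (|A ∩ B| = 0) — false.
(c) wren: |A| = 5, |A ∩ B| = 2; needs |A ∩ B| ≥ 3 — false.
(d) finch: |A| = 6, |A ∩ B| = 4; needs |A ∩ B| ≤ |A ∖ B| — false.
(e) warbler: |A| = 5, |A ∩ B| = 3; needs |A ∩ B| < |A ∖ B| — false.

0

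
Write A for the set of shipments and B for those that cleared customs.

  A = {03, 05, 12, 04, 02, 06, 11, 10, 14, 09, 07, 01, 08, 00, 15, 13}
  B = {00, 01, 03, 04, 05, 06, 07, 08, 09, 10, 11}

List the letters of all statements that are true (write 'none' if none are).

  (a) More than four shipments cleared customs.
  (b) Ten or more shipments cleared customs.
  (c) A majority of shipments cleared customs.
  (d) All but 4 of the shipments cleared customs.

|A| = 16, |A ∩ B| = 11, |A ∖ B| = 5.
(a) |A ∩ B| > 4: holds.
(b) |A ∩ B| ≥ 10: holds.
(c) |A ∩ B| > |A ∖ B|: holds.
(d) |A ∖ B| = 4: fails.

(a), (b), (c)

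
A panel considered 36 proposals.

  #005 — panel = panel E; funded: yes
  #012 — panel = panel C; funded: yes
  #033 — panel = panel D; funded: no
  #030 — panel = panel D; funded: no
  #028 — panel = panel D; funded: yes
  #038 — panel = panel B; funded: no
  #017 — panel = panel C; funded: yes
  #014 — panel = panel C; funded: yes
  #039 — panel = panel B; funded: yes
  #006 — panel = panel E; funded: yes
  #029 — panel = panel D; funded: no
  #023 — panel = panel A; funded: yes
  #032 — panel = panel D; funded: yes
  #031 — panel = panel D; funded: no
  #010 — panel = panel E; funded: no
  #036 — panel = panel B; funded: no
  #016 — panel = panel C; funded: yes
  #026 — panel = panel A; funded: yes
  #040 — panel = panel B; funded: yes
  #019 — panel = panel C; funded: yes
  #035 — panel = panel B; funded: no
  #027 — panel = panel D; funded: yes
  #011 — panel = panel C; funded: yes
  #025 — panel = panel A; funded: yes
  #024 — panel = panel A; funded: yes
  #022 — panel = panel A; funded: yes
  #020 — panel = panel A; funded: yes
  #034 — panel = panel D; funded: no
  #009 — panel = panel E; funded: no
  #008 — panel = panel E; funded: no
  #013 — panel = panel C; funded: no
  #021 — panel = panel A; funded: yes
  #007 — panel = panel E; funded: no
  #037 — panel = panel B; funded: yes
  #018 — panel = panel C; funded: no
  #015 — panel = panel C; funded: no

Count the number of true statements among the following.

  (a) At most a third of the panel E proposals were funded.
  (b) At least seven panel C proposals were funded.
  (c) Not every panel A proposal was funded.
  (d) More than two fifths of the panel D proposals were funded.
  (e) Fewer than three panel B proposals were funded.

(a) panel E: |A| = 6, |A ∩ B| = 2; needs |A ∩ B| / |A| ≤ 1/3 — true.
(b) panel C: |A| = 9, |A ∩ B| = 6; needs |A ∩ B| ≥ 7 — false.
(c) panel A: |A| = 7, |A ∩ B| = 7; needs A ⊄ B (|A ∖ B| ≥ 1) — false.
(d) panel D: |A| = 8, |A ∩ B| = 3; needs |A ∩ B| / |A| > 2/5 — false.
(e) panel B: |A| = 6, |A ∩ B| = 3; needs |A ∩ B| < 3 — false.

1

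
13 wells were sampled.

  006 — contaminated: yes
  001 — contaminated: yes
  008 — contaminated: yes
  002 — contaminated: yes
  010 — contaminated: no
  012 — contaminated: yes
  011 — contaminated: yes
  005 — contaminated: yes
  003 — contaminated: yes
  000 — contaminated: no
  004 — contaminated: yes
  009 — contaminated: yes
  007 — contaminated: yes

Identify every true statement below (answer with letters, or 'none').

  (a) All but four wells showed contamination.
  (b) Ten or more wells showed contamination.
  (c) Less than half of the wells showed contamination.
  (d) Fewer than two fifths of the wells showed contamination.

(b)

|A| = 13, |A ∩ B| = 11, |A ∖ B| = 2.
(a) |A ∖ B| = 4: fails.
(b) |A ∩ B| ≥ 10: holds.
(c) |A ∩ B| < |A ∖ B|: fails.
(d) |A ∩ B| / |A| < 2/5: fails.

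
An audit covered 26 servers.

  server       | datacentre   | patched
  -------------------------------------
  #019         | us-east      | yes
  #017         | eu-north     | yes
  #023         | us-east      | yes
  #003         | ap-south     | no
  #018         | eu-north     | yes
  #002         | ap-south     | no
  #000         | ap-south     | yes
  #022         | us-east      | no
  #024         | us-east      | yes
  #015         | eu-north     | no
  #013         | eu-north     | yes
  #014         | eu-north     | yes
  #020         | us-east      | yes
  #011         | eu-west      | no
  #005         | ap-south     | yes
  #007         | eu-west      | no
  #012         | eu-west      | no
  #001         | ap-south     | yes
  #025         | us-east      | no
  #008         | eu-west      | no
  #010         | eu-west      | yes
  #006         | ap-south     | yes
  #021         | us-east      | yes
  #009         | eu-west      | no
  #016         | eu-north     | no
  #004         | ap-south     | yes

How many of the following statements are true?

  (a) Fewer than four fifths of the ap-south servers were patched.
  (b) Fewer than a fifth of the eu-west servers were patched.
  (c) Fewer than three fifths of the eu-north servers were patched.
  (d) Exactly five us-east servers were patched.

(a) ap-south: |A| = 7, |A ∩ B| = 5; needs |A ∩ B| / |A| < 4/5 — true.
(b) eu-west: |A| = 6, |A ∩ B| = 1; needs |A ∩ B| / |A| < 1/5 — true.
(c) eu-north: |A| = 6, |A ∩ B| = 4; needs |A ∩ B| / |A| < 3/5 — false.
(d) us-east: |A| = 7, |A ∩ B| = 5; needs |A ∩ B| = 5 — true.

3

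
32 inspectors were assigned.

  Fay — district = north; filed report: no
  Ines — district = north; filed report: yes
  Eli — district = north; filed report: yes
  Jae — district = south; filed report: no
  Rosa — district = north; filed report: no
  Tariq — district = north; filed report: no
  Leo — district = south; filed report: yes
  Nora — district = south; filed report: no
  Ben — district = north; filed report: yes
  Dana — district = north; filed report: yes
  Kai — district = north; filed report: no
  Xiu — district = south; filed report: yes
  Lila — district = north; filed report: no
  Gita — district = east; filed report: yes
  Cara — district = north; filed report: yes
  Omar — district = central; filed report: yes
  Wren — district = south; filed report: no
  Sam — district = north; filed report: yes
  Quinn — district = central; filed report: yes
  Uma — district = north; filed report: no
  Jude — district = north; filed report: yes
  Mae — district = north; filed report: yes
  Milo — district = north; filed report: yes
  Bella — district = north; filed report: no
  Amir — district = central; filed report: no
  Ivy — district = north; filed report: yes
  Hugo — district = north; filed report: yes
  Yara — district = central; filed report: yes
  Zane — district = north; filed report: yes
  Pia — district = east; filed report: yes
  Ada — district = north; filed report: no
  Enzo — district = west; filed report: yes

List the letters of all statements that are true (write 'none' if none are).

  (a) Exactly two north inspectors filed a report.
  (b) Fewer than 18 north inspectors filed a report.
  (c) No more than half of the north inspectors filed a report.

(b)

|A| = 20, |A ∩ B| = 12, |A ∖ B| = 8.
(a) |A ∩ B| = 2: fails.
(b) |A ∩ B| < 18: holds.
(c) |A ∩ B| ≤ |A ∖ B|: fails.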